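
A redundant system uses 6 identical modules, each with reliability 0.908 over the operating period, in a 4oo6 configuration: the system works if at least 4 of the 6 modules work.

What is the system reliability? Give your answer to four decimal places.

0.9874

R = Σ_{i=4}^{6} C(6,i) p^i (1−p)^{6−i} with p = 0.908
C(6,4)·0.908^4·0.092^2 = 0.086300
C(6,5)·0.908^5·0.092^1 = 0.340697
C(6,6)·0.908^6·0.092^0 = 0.560422
Sum = 0.9874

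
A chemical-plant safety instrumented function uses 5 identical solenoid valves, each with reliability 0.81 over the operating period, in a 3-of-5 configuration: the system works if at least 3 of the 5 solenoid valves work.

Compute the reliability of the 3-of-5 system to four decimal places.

0.9495

R = Σ_{i=3}^{5} C(5,i) p^i (1−p)^{5−i} with p = 0.81
C(5,3)·0.81^3·0.19^2 = 0.191850
C(5,4)·0.81^4·0.19^1 = 0.408944
C(5,5)·0.81^5·0.19^0 = 0.348678
Sum = 0.9495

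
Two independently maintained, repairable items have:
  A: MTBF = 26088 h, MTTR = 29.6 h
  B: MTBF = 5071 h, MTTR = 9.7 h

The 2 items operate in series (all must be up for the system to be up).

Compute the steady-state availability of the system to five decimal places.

0.99696

A(A) = MTBF/(MTBF+MTTR) = 26088/(26088+29.6) = 0.998867
A(B) = MTBF/(MTBF+MTTR) = 5071/(5071+9.7) = 0.998091
Series availability: 0.998867 × 0.998091 = 0.99696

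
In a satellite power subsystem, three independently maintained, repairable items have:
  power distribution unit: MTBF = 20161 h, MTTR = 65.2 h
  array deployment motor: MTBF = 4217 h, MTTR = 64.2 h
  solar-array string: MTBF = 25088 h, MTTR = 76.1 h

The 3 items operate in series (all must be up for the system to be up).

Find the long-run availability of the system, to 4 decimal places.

A(power distribution unit) = MTBF/(MTBF+MTTR) = 20161/(20161+65.2) = 0.996776
A(array deployment motor) = MTBF/(MTBF+MTTR) = 4217/(4217+64.2) = 0.985004
A(solar-array string) = MTBF/(MTBF+MTTR) = 25088/(25088+76.1) = 0.996976
Series availability: 0.996776 × 0.985004 × 0.996976 = 0.9789

0.9789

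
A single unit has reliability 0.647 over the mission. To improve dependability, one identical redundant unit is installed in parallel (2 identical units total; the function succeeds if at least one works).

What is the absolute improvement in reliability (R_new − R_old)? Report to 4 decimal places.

R_before = 0.647
R_after = 1 − (1 − 0.647)^2 = 0.8754
ΔR = 0.8754 − 0.647 = 0.2284

0.2284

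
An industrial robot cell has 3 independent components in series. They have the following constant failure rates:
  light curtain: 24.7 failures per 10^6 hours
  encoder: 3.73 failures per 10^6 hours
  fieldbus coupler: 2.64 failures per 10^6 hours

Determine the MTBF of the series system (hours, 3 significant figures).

Series of exponential components: λ_sys = Σ λ_i
λ_sys = 0.0000247 + 0.00000373 + 0.00000264 = 3.1070e-05 /h
MTBF = 1 / λ_sys = 32200 h

32200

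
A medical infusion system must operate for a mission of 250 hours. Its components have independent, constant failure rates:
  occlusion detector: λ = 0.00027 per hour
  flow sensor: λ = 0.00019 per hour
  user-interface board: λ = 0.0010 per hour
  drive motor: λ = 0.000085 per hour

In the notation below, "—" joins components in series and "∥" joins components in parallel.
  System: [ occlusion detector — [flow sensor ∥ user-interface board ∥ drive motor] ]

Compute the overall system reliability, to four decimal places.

R(occlusion detector) = exp(−0.00027 × 250) = 0.934728
R(flow sensor) = exp(−0.00019 × 250) = 0.953610
R(user-interface board) = exp(−0.0010 × 250) = 0.778801
R(drive motor) = exp(−0.000085 × 250) = 0.978974
Parallel (flow sensor, user-interface board, and drive motor): 1 − (1 − 0.953610)(1 − 0.778801)(1 − 0.978974) = 0.999784
Series (occlusion detector and [0.999784]): 0.934728 × 0.999784 = 0.9345

0.9345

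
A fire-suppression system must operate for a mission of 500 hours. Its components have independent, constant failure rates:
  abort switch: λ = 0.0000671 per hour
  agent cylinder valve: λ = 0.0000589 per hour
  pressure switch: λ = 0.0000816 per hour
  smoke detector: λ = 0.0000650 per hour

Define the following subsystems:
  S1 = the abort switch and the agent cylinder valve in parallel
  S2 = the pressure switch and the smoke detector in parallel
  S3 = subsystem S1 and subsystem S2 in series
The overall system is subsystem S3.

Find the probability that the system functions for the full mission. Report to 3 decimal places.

R(abort switch) = exp(−0.0000671 × 500) = 0.96701
R(agent cylinder valve) = exp(−0.0000589 × 500) = 0.97098
R(pressure switch) = exp(−0.0000816 × 500) = 0.96002
R(smoke detector) = exp(−0.0000650 × 500) = 0.96802
Parallel (abort switch and agent cylinder valve): 1 − (1 − 0.96701)(1 − 0.97098) = 0.99904
Parallel (pressure switch and smoke detector): 1 − (1 − 0.96002)(1 − 0.96802) = 0.99872
Series ([0.99904] and [0.99872]): 0.99904 × 0.99872 = 0.998

0.998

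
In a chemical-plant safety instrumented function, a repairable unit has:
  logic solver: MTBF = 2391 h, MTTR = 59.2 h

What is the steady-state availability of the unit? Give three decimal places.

0.976

A(logic solver) = MTBF/(MTBF+MTTR) = 2391/(2391+59.2) = 0.976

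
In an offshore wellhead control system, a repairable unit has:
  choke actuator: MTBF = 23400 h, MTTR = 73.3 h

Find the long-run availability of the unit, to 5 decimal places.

A(choke actuator) = MTBF/(MTBF+MTTR) = 23400/(23400+73.3) = 0.99688

0.99688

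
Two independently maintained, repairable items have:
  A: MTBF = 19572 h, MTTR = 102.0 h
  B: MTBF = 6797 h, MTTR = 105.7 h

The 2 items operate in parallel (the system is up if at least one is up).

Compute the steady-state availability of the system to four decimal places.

A(A) = MTBF/(MTBF+MTTR) = 19572/(19572+102.0) = 0.994815
A(B) = MTBF/(MTBF+MTTR) = 6797/(6797+105.7) = 0.984687
Parallel availability: 1 − (1 − 0.994815)(1 − 0.984687) = 0.9999

0.9999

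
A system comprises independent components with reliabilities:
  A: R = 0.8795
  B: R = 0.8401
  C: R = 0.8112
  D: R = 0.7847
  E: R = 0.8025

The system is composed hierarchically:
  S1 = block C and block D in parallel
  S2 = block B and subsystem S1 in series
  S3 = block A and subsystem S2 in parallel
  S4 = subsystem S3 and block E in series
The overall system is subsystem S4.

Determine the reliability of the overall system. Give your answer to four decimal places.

0.7837

Parallel (C and D): 1 − (1 − 0.811200)(1 − 0.784700) = 0.959351
Series (B and [0.959351]): 0.840100 × 0.959351 = 0.805951
Parallel (A and [0.805951]): 1 − (1 − 0.879500)(1 − 0.805951) = 0.976617
Series ([0.976617] and E): 0.976617 × 0.802500 = 0.7837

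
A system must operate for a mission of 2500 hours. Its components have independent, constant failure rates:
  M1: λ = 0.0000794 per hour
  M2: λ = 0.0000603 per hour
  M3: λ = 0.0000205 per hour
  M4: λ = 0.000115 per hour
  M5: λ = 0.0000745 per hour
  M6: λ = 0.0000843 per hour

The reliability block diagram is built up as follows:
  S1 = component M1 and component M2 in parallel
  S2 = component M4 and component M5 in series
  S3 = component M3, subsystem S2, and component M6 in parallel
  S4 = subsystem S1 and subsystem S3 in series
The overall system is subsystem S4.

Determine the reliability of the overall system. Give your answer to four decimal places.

0.9713

R(M1) = exp(−0.0000794 × 2500) = 0.819960
R(M2) = exp(−0.0000603 × 2500) = 0.860063
R(M3) = exp(−0.0000205 × 2500) = 0.950041
R(M4) = exp(−0.000115 × 2500) = 0.750137
R(M5) = exp(−0.0000745 × 2500) = 0.830066
R(M6) = exp(−0.0000843 × 2500) = 0.809977
Parallel (M1 and M2): 1 − (1 − 0.819960)(1 − 0.860063) = 0.974806
Series (M4 and M5): 0.750137 × 0.830066 = 0.622663
Parallel (M3, [0.622663], and M6): 1 − (1 − 0.950041)(1 − 0.622663)(1 − 0.809977) = 0.996418
Series ([0.974806] and [0.996418]): 0.974806 × 0.996418 = 0.9713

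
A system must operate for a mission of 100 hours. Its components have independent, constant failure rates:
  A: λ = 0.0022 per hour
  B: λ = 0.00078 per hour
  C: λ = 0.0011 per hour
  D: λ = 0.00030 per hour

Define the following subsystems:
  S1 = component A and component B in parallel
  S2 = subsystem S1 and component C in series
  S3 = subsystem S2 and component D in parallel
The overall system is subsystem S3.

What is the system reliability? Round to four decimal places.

0.9965

R(A) = exp(−0.0022 × 100) = 0.802519
R(B) = exp(−0.00078 × 100) = 0.924964
R(C) = exp(−0.0011 × 100) = 0.895834
R(D) = exp(−0.00030 × 100) = 0.970446
Parallel (A and B): 1 − (1 − 0.802519)(1 − 0.924964) = 0.985182
Series ([0.985182] and C): 0.985182 × 0.895834 = 0.882560
Parallel ([0.882560] and D): 1 − (1 − 0.882560)(1 − 0.970446) = 0.9965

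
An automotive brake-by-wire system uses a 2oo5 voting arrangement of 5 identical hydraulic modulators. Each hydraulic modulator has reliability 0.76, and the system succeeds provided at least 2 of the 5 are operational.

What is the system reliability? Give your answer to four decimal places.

R = Σ_{i=2}^{5} C(5,i) p^i (1−p)^{5−i} with p = 0.76
C(5,2)·0.76^2·0.24^3 = 0.079847
C(5,3)·0.76^3·0.24^2 = 0.252850
C(5,4)·0.76^4·0.24^1 = 0.400346
C(5,5)·0.76^5·0.24^0 = 0.253553
Sum = 0.9866

0.9866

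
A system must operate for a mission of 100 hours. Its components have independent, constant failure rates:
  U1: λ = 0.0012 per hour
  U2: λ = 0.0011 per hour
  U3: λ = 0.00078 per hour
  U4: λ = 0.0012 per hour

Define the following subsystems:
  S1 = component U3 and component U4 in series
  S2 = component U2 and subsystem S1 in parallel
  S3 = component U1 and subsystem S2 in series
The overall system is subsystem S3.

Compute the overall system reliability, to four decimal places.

R(U1) = exp(−0.0012 × 100) = 0.886920
R(U2) = exp(−0.0011 × 100) = 0.895834
R(U3) = exp(−0.00078 × 100) = 0.924964
R(U4) = exp(−0.0012 × 100) = 0.886920
Series (U3 and U4): 0.924964 × 0.886920 = 0.820369
Parallel (U2 and [0.820369]): 1 − (1 − 0.895834)(1 − 0.820369) = 0.981289
Series (U1 and [0.981289]): 0.886920 × 0.981289 = 0.8703

0.8703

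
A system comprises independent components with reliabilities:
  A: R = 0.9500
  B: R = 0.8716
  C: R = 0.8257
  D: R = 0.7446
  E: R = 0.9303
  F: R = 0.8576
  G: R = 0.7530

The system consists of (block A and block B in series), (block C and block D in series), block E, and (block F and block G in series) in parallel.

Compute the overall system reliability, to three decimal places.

Series (A and B): 0.95000 × 0.87160 = 0.82802
Series (C and D): 0.82570 × 0.74460 = 0.61482
Series (F and G): 0.85760 × 0.75300 = 0.64577
Parallel ([0.82802], [0.61482], E, and [0.64577]): 1 − (1 − 0.82802)(1 − 0.61482)(1 − 0.93030)(1 − 0.64577) = 0.998

0.998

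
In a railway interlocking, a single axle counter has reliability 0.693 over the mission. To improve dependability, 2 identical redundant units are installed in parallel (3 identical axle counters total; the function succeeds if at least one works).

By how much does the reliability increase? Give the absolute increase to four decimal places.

0.2781

R_before = 0.693
R_after = 1 − (1 − 0.693)^3 = 0.9711
ΔR = 0.9711 − 0.693 = 0.2781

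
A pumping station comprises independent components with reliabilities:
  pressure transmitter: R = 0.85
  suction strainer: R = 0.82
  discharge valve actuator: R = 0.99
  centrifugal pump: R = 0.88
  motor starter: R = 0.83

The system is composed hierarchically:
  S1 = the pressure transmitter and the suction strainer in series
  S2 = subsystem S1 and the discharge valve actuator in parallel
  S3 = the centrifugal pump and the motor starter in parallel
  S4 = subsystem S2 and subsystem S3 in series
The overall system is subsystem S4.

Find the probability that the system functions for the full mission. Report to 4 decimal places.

0.9766

Series (pressure transmitter and suction strainer): 0.850000 × 0.820000 = 0.697000
Parallel ([0.697000] and discharge valve actuator): 1 − (1 − 0.697000)(1 − 0.990000) = 0.996970
Parallel (centrifugal pump and motor starter): 1 − (1 − 0.880000)(1 − 0.830000) = 0.979600
Series ([0.996970] and [0.979600]): 0.996970 × 0.979600 = 0.9766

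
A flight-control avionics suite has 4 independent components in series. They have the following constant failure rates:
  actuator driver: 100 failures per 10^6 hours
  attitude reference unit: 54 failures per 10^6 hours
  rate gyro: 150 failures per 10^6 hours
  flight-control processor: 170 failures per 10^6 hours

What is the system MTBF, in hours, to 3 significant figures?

Series of exponential components: λ_sys = Σ λ_i
λ_sys = 0.00010 + 0.000054 + 0.00015 + 0.00017 = 4.7400e-04 /h
MTBF = 1 / λ_sys = 2110 h

2110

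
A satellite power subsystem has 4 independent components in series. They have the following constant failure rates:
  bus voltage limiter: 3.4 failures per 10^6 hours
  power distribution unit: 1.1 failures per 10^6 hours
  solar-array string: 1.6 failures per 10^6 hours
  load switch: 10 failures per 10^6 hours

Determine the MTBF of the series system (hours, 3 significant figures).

Series of exponential components: λ_sys = Σ λ_i
λ_sys = 0.0000034 + 0.0000011 + 0.0000016 + 0.000010 = 1.6100e-05 /h
MTBF = 1 / λ_sys = 62100 h

62100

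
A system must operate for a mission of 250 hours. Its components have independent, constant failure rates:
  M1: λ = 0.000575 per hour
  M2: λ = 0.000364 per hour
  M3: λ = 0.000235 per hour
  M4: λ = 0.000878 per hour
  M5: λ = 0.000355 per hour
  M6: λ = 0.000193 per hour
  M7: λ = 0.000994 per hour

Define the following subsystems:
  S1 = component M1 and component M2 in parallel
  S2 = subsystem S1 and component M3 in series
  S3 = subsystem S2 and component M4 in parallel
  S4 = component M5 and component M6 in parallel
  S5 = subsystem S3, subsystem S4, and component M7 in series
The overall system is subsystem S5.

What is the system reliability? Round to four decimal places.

R(M1) = exp(−0.000575 × 250) = 0.866104
R(M2) = exp(−0.000364 × 250) = 0.913018
R(M3) = exp(−0.000235 × 250) = 0.942942
R(M4) = exp(−0.000878 × 250) = 0.802920
R(M5) = exp(−0.000355 × 250) = 0.915074
R(M6) = exp(−0.000193 × 250) = 0.952896
R(M7) = exp(−0.000994 × 250) = 0.779970
Parallel (M1 and M2): 1 − (1 − 0.866104)(1 − 0.913018) = 0.988353
Series ([0.988353] and M3): 0.988353 × 0.942942 = 0.931960
Parallel ([0.931960] and M4): 1 − (1 − 0.931960)(1 − 0.802920) = 0.986591
Parallel (M5 and M6): 1 − (1 − 0.915074)(1 − 0.952896) = 0.996000
Series ([0.986591], [0.996000], and M7): 0.986591 × 0.996000 × 0.779970 = 0.7664

0.7664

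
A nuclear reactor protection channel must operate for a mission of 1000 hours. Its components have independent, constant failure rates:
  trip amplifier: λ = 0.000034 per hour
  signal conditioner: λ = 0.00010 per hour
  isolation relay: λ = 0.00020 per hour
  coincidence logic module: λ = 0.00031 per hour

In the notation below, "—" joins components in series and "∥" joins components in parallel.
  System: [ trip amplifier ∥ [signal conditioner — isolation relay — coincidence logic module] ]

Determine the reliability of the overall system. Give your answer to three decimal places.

R(trip amplifier) = exp(−0.000034 × 1000) = 0.96657
R(signal conditioner) = exp(−0.00010 × 1000) = 0.90484
R(isolation relay) = exp(−0.00020 × 1000) = 0.81873
R(coincidence logic module) = exp(−0.00031 × 1000) = 0.73345
Series (signal conditioner, isolation relay, and coincidence logic module): 0.90484 × 0.81873 × 0.73345 = 0.54335
Parallel (trip amplifier and [0.54335]): 1 − (1 − 0.96657)(1 − 0.54335) = 0.985

0.985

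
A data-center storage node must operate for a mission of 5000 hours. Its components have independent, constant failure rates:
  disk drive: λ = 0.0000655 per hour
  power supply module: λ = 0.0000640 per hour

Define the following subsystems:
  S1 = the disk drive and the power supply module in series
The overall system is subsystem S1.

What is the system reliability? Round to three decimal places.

R(disk drive) = exp(−0.0000655 × 5000) = 0.72072
R(power supply module) = exp(−0.0000640 × 5000) = 0.72615
Series (disk drive and power supply module): 0.72072 × 0.72615 = 0.523

0.523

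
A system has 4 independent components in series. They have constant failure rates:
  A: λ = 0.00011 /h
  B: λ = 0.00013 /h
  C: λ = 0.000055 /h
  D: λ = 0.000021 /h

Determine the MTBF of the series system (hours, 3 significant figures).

3160

Series of exponential components: λ_sys = Σ λ_i
λ_sys = 0.00011 + 0.00013 + 0.000055 + 0.000021 = 3.1600e-04 /h
MTBF = 1 / λ_sys = 3160 h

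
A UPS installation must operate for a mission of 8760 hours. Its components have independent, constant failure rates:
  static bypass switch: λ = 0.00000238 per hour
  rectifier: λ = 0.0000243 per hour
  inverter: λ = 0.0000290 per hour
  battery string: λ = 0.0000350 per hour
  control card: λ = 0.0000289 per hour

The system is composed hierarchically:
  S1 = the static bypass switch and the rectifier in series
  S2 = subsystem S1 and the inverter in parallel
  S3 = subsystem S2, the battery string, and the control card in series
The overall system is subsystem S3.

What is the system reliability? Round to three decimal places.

R(static bypass switch) = exp(−0.00000238 × 8760) = 0.97937
R(rectifier) = exp(−0.0000243 × 8760) = 0.80826
R(inverter) = exp(−0.0000290 × 8760) = 0.77566
R(battery string) = exp(−0.0000350 × 8760) = 0.73594
R(control card) = exp(−0.0000289 × 8760) = 0.77634
Series (static bypass switch and rectifier): 0.97937 × 0.80826 = 0.79159
Parallel ([0.79159] and inverter): 1 − (1 − 0.79159)(1 − 0.77566) = 0.95325
Series ([0.95325], battery string, and control card): 0.95325 × 0.73594 × 0.77634 = 0.545

0.545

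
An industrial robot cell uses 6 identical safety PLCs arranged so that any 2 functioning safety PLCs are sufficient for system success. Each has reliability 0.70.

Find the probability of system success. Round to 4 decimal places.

R = Σ_{i=2}^{6} C(6,i) p^i (1−p)^{6−i} with p = 0.70
C(6,2)·0.70^2·0.30^4 = 0.059535
C(6,3)·0.70^3·0.30^3 = 0.185220
C(6,4)·0.70^4·0.30^2 = 0.324135
C(6,5)·0.70^5·0.30^1 = 0.302526
C(6,6)·0.70^6·0.30^0 = 0.117649
Sum = 0.9891

0.9891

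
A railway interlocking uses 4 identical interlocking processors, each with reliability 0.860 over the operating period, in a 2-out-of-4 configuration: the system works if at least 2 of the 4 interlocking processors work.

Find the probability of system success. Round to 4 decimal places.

0.9902

R = Σ_{i=2}^{4} C(4,i) p^i (1−p)^{4−i} with p = 0.860
C(4,2)·0.860^2·0.140^2 = 0.086977
C(4,3)·0.860^3·0.140^1 = 0.356191
C(4,4)·0.860^4·0.140^0 = 0.547008
Sum = 0.9902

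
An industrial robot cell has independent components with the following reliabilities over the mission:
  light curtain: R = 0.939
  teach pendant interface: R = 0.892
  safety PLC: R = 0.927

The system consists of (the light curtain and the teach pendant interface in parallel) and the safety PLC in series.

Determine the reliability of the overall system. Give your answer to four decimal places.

0.9209

Parallel (light curtain and teach pendant interface): 1 − (1 − 0.939000)(1 − 0.892000) = 0.993412
Series ([0.993412] and safety PLC): 0.993412 × 0.927000 = 0.9209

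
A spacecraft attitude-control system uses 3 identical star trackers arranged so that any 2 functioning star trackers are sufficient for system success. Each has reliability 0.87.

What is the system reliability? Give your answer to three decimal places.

0.954

R = Σ_{i=2}^{3} C(3,i) p^i (1−p)^{3−i} with p = 0.87
C(3,2)·0.87^2·0.13^1 = 0.29519
C(3,3)·0.87^3·0.13^0 = 0.65850
Sum = 0.954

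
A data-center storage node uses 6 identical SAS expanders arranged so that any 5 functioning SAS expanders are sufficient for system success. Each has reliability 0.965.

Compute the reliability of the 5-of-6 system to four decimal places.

0.9833

R = Σ_{i=5}^{6} C(6,i) p^i (1−p)^{6−i} with p = 0.965
C(6,5)·0.965^5·0.035^1 = 0.175734
C(6,6)·0.965^6·0.035^0 = 0.807540
Sum = 0.9833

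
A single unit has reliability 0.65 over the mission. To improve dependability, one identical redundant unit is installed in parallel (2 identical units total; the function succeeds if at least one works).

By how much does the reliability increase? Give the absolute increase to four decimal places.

0.2275

R_before = 0.65
R_after = 1 − (1 − 0.65)^2 = 0.8775
ΔR = 0.8775 − 0.65 = 0.2275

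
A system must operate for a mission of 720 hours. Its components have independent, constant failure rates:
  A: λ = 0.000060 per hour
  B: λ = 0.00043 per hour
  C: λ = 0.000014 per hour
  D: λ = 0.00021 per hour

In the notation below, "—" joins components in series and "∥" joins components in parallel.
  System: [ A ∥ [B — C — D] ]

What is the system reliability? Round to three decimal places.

R(A) = exp(−0.000060 × 720) = 0.95772
R(B) = exp(−0.00043 × 720) = 0.73374
R(C) = exp(−0.000014 × 720) = 0.98997
R(D) = exp(−0.00021 × 720) = 0.85968
Series (B, C, and D): 0.73374 × 0.98997 × 0.85968 = 0.62445
Parallel (A and [0.62445]): 1 − (1 − 0.95772)(1 − 0.62445) = 0.984

0.984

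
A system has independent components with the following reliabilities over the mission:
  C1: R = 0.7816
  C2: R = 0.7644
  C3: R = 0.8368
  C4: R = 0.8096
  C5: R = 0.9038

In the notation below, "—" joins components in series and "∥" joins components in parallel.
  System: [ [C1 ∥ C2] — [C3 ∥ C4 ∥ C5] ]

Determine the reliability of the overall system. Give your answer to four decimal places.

Parallel (C1 and C2): 1 − (1 − 0.781600)(1 − 0.764400) = 0.948545
Parallel (C3, C4, and C5): 1 − (1 − 0.836800)(1 − 0.809600)(1 − 0.903800) = 0.997011
Series ([0.948545] and [0.997011]): 0.948545 × 0.997011 = 0.9457

0.9457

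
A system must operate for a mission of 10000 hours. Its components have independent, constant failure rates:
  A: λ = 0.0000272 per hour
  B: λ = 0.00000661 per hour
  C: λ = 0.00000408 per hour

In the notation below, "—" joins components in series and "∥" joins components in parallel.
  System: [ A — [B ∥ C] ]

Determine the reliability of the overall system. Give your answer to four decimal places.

0.7599

R(A) = exp(−0.0000272 × 10000) = 0.761854
R(B) = exp(−0.00000661 × 10000) = 0.936037
R(C) = exp(−0.00000408 × 10000) = 0.960021
Parallel (B and C): 1 − (1 − 0.936037)(1 − 0.960021) = 0.997443
Series (A and [0.997443]): 0.761854 × 0.997443 = 0.7599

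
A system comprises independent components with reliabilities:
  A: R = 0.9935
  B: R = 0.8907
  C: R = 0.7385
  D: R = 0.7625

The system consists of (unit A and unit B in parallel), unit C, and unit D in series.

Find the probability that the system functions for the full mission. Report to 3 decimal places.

0.563

Parallel (A and B): 1 − (1 − 0.99350)(1 − 0.89070) = 0.99929
Series ([0.99929], C, and D): 0.99929 × 0.73850 × 0.76250 = 0.563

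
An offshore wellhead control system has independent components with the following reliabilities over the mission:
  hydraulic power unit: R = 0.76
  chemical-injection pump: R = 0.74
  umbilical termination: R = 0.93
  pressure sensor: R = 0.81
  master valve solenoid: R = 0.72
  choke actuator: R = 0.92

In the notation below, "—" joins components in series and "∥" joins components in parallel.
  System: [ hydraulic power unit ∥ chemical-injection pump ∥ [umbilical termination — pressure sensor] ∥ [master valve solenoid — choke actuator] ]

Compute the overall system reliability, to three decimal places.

0.995

Series (umbilical termination and pressure sensor): 0.93000 × 0.81000 = 0.75330
Series (master valve solenoid and choke actuator): 0.72000 × 0.92000 = 0.66240
Parallel (hydraulic power unit, chemical-injection pump, [0.75330], and [0.66240]): 1 − (1 − 0.76000)(1 − 0.74000)(1 − 0.75330)(1 − 0.66240) = 0.995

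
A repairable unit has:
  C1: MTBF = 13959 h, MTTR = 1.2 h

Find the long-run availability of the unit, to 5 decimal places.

0.99991

A(C1) = MTBF/(MTBF+MTTR) = 13959/(13959+1.2) = 0.99991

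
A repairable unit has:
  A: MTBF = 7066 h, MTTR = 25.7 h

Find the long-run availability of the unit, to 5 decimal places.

A(A) = MTBF/(MTBF+MTTR) = 7066/(7066+25.7) = 0.99638

0.99638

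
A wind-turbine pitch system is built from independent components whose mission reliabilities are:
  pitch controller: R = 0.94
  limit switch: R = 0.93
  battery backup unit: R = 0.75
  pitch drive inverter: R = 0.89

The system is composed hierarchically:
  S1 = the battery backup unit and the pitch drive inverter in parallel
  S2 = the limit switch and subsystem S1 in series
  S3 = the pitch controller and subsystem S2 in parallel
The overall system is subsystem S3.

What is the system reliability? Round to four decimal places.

Parallel (battery backup unit and pitch drive inverter): 1 − (1 − 0.750000)(1 − 0.890000) = 0.972500
Series (limit switch and [0.972500]): 0.930000 × 0.972500 = 0.904425
Parallel (pitch controller and [0.904425]): 1 − (1 − 0.940000)(1 − 0.904425) = 0.9943

0.9943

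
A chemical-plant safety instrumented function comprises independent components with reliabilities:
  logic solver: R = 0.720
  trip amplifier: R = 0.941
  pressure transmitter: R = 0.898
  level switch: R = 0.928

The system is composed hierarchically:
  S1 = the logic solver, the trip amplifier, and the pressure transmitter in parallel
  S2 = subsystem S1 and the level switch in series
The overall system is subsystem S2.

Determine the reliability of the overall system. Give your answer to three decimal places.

Parallel (logic solver, trip amplifier, and pressure transmitter): 1 − (1 − 0.72000)(1 − 0.94100)(1 − 0.89800) = 0.99831
Series ([0.99831] and level switch): 0.99831 × 0.92800 = 0.926

0.926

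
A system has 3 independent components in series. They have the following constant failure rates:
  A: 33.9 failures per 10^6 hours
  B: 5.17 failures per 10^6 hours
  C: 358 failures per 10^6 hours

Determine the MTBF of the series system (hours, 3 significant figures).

Series of exponential components: λ_sys = Σ λ_i
λ_sys = 0.0000339 + 0.00000517 + 0.000358 = 3.9707e-04 /h
MTBF = 1 / λ_sys = 2520 h

2520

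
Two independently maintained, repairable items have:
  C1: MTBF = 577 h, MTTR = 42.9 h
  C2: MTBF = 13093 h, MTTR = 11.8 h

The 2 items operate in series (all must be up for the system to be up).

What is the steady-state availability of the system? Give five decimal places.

0.92996

A(C1) = MTBF/(MTBF+MTTR) = 577/(577+42.9) = 0.930795
A(C2) = MTBF/(MTBF+MTTR) = 13093/(13093+11.8) = 0.999100
Series availability: 0.930795 × 0.999100 = 0.92996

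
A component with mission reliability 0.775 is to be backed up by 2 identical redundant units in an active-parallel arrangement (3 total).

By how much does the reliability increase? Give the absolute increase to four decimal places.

0.2136

R_before = 0.775
R_after = 1 − (1 − 0.775)^3 = 0.9886
ΔR = 0.9886 − 0.775 = 0.2136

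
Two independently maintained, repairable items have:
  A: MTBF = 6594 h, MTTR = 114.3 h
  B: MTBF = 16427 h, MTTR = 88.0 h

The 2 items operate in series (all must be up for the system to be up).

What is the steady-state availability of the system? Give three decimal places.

A(A) = MTBF/(MTBF+MTTR) = 6594/(6594+114.3) = 0.982961
A(B) = MTBF/(MTBF+MTTR) = 16427/(16427+88.0) = 0.994672
Series availability: 0.982961 × 0.994672 = 0.978

0.978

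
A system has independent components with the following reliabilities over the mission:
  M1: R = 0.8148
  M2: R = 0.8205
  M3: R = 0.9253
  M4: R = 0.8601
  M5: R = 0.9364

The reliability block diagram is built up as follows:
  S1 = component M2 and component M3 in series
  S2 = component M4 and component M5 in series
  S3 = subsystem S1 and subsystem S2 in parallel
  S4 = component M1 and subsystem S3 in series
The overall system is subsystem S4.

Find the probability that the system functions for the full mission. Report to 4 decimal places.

0.7766

Series (M2 and M3): 0.820500 × 0.925300 = 0.759209
Series (M4 and M5): 0.860100 × 0.936400 = 0.805398
Parallel ([0.759209] and [0.805398]): 1 − (1 − 0.759209)(1 − 0.805398) = 0.953142
Series (M1 and [0.953142]): 0.814800 × 0.953142 = 0.7766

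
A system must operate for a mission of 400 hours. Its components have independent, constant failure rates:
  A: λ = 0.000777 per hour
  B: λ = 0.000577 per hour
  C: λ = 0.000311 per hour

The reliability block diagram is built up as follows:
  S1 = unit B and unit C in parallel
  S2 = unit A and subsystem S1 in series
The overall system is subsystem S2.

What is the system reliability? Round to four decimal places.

R(A) = exp(−0.000777 × 400) = 0.732860
R(B) = exp(−0.000577 × 400) = 0.793898
R(C) = exp(−0.000311 × 400) = 0.883027
Parallel (B and C): 1 − (1 − 0.793898)(1 − 0.883027) = 0.975892
Series (A and [0.975892]): 0.732860 × 0.975892 = 0.7152

0.7152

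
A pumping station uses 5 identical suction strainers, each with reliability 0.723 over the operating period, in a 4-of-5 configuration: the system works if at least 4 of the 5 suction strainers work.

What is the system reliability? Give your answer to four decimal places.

R = Σ_{i=4}^{5} C(5,i) p^i (1−p)^{5−i} with p = 0.723
C(5,4)·0.723^4·0.277^1 = 0.378445
C(5,5)·0.723^5·0.277^0 = 0.197557
Sum = 0.5760

0.5760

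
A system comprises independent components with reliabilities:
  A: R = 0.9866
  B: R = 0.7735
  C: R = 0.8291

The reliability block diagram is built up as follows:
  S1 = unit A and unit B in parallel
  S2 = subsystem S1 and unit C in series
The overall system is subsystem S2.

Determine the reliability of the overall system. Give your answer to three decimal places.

0.827

Parallel (A and B): 1 − (1 − 0.98660)(1 − 0.77350) = 0.99696
Series ([0.99696] and C): 0.99696 × 0.82910 = 0.827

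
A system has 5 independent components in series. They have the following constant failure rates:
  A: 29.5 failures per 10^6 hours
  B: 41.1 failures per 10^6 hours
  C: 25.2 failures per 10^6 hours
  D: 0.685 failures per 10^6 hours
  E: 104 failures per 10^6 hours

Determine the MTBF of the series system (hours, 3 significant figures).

4990

Series of exponential components: λ_sys = Σ λ_i
λ_sys = 0.0000295 + 0.0000411 + 0.0000252 + 0.000000685 + 0.000104 = 2.0049e-04 /h
MTBF = 1 / λ_sys = 4990 h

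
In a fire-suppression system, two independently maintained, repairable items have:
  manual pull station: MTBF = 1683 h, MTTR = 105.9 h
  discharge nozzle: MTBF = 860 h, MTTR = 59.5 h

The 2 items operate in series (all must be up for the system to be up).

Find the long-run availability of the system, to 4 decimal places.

0.8799

A(manual pull station) = MTBF/(MTBF+MTTR) = 1683/(1683+105.9) = 0.940802
A(discharge nozzle) = MTBF/(MTBF+MTTR) = 860/(860+59.5) = 0.935291
Series availability: 0.940802 × 0.935291 = 0.8799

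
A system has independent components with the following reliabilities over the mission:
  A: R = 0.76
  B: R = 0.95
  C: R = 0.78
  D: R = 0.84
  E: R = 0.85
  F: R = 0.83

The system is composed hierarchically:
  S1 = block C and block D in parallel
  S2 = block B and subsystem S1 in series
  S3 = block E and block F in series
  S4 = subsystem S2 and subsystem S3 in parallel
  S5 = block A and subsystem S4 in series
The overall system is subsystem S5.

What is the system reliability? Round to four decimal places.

0.7413

Parallel (C and D): 1 − (1 − 0.780000)(1 − 0.840000) = 0.964800
Series (B and [0.964800]): 0.950000 × 0.964800 = 0.916560
Series (E and F): 0.850000 × 0.830000 = 0.705500
Parallel ([0.916560] and [0.705500]): 1 − (1 − 0.916560)(1 − 0.705500) = 0.975427
Series (A and [0.975427]): 0.760000 × 0.975427 = 0.7413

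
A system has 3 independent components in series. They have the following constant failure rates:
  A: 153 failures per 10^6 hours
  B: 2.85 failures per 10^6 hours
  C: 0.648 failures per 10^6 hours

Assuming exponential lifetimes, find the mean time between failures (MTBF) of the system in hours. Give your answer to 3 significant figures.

Series of exponential components: λ_sys = Σ λ_i
λ_sys = 0.000153 + 0.00000285 + 0.000000648 = 1.5650e-04 /h
MTBF = 1 / λ_sys = 6390 h

6390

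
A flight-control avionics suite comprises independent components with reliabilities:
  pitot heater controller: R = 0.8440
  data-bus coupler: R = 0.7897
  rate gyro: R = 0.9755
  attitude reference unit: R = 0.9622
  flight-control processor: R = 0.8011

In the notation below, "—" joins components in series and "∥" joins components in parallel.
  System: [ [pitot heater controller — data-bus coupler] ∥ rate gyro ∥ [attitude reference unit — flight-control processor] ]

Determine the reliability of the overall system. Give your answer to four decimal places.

0.9981

Series (pitot heater controller and data-bus coupler): 0.844000 × 0.789700 = 0.666507
Series (attitude reference unit and flight-control processor): 0.962200 × 0.801100 = 0.770818
Parallel ([0.666507], rate gyro, and [0.770818]): 1 − (1 − 0.666507)(1 − 0.975500)(1 − 0.770818) = 0.9981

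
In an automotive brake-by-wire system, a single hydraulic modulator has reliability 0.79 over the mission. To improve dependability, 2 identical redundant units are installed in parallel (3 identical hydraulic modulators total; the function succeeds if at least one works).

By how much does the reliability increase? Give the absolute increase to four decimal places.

R_before = 0.79
R_after = 1 − (1 − 0.79)^3 = 0.9907
ΔR = 0.9907 − 0.79 = 0.2007

0.2007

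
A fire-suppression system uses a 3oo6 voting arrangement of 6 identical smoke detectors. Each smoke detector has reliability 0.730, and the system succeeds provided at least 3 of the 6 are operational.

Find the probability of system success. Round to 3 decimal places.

0.951

R = Σ_{i=3}^{6} C(6,i) p^i (1−p)^{6−i} with p = 0.730
C(6,3)·0.730^3·0.270^3 = 0.15314
C(6,4)·0.730^4·0.270^2 = 0.31053
C(6,5)·0.730^5·0.270^1 = 0.33584
C(6,6)·0.730^6·0.270^0 = 0.15133
Sum = 0.951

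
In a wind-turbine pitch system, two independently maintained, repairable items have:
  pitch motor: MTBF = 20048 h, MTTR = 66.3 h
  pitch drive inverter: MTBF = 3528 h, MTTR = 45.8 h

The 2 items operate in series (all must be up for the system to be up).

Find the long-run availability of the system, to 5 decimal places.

0.98393

A(pitch motor) = MTBF/(MTBF+MTTR) = 20048/(20048+66.3) = 0.996704
A(pitch drive inverter) = MTBF/(MTBF+MTTR) = 3528/(3528+45.8) = 0.987185
Series availability: 0.996704 × 0.987185 = 0.98393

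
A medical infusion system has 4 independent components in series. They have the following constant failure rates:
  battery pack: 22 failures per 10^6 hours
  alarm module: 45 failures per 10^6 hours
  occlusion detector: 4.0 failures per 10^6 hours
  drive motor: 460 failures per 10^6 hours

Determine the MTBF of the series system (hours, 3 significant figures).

1880

Series of exponential components: λ_sys = Σ λ_i
λ_sys = 0.000022 + 0.000045 + 0.0000040 + 0.00046 = 5.3100e-04 /h
MTBF = 1 / λ_sys = 1880 h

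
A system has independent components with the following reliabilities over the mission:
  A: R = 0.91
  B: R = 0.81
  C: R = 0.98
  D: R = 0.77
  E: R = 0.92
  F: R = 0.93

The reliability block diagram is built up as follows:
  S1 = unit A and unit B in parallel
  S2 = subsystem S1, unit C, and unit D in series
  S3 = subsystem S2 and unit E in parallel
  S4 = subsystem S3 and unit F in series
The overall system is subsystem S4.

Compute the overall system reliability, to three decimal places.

Parallel (A and B): 1 − (1 − 0.91000)(1 − 0.81000) = 0.98290
Series ([0.98290], C, and D): 0.98290 × 0.98000 × 0.77000 = 0.74170
Parallel ([0.74170] and E): 1 − (1 − 0.74170)(1 − 0.92000) = 0.97934
Series ([0.97934] and F): 0.97934 × 0.93000 = 0.911

0.911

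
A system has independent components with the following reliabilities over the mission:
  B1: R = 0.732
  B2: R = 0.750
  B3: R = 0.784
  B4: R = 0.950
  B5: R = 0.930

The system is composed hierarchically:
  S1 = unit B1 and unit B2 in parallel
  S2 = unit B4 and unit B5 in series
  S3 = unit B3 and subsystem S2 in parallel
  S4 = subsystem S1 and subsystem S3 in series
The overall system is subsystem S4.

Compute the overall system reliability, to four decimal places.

0.9095

Parallel (B1 and B2): 1 − (1 − 0.732000)(1 − 0.750000) = 0.933000
Series (B4 and B5): 0.950000 × 0.930000 = 0.883500
Parallel (B3 and [0.883500]): 1 − (1 − 0.784000)(1 − 0.883500) = 0.974836
Series ([0.933000] and [0.974836]): 0.933000 × 0.974836 = 0.9095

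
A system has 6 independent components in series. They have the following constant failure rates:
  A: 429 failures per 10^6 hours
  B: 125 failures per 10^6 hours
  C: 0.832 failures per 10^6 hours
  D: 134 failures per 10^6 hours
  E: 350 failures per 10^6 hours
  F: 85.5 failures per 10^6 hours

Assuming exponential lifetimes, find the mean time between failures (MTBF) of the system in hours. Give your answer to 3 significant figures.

889

Series of exponential components: λ_sys = Σ λ_i
λ_sys = 0.000429 + 0.000125 + 0.000000832 + 0.000134 + 0.000350 + 0.0000855 = 1.1243e-03 /h
MTBF = 1 / λ_sys = 889 h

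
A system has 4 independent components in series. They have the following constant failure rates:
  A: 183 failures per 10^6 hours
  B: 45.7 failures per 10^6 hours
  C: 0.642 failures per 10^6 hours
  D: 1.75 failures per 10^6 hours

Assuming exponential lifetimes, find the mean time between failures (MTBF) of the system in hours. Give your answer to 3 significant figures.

4330

Series of exponential components: λ_sys = Σ λ_i
λ_sys = 0.000183 + 0.0000457 + 0.000000642 + 0.00000175 = 2.3109e-04 /h
MTBF = 1 / λ_sys = 4330 h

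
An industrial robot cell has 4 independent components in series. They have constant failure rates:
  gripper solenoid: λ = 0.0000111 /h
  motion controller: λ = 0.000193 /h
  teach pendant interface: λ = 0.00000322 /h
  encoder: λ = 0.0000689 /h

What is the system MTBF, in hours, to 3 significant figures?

Series of exponential components: λ_sys = Σ λ_i
λ_sys = 0.0000111 + 0.000193 + 0.00000322 + 0.0000689 = 2.7622e-04 /h
MTBF = 1 / λ_sys = 3620 h

3620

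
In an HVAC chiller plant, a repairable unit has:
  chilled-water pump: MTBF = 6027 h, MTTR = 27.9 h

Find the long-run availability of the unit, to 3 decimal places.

A(chilled-water pump) = MTBF/(MTBF+MTTR) = 6027/(6027+27.9) = 0.995

0.995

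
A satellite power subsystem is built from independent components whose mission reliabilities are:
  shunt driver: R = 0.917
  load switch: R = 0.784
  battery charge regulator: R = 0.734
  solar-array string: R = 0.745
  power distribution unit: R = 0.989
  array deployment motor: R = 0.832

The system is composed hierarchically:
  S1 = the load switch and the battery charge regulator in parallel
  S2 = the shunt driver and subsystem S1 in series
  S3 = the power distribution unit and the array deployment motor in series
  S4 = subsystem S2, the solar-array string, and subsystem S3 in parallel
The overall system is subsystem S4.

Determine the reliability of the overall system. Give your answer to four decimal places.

0.9939

Parallel (load switch and battery charge regulator): 1 − (1 − 0.784000)(1 − 0.734000) = 0.942544
Series (shunt driver and [0.942544]): 0.917000 × 0.942544 = 0.864313
Series (power distribution unit and array deployment motor): 0.989000 × 0.832000 = 0.822848
Parallel ([0.864313], solar-array string, and [0.822848]): 1 − (1 − 0.864313)(1 − 0.745000)(1 − 0.822848) = 0.9939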